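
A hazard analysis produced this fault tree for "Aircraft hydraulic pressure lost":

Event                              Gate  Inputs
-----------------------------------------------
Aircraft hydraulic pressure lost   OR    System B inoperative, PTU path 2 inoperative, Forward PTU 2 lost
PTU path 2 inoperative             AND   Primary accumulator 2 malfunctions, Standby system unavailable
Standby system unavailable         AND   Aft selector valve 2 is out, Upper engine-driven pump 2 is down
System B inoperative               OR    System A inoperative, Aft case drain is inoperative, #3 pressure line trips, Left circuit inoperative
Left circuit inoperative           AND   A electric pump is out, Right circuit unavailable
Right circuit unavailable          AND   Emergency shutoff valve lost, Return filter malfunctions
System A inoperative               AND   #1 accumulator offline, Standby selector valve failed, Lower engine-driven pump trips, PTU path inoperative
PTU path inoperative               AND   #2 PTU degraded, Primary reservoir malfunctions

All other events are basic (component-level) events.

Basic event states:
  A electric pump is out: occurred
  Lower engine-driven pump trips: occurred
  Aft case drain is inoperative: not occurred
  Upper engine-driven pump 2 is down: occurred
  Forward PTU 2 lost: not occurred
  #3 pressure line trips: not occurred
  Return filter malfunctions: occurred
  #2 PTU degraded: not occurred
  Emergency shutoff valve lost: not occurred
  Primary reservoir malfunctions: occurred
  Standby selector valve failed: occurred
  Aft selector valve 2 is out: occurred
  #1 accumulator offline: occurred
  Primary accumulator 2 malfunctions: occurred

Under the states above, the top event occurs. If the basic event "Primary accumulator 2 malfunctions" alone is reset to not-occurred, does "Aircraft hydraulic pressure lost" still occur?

No

Counterfactual: set "Primary accumulator 2 malfunctions" to not occurred.
PTU path inoperative [AND]: #2 PTU degraded=not, Primary reservoir malfunctions=occurs → not all inputs occur → does not occur.
System A inoperative [AND]: #1 accumulator offline=occurs, Standby selector valve failed=occurs, Lower engine-driven pump trips=occurs, PTU path inoperative=not → not all inputs occur → does not occur.
Right circuit unavailable [AND]: Emergency shutoff valve lost=not, Return filter malfunctions=occurs → not all inputs occur → does not occur.
Left circuit inoperative [AND]: A electric pump is out=occurs, Right circuit unavailable=not → not all inputs occur → does not occur.
System B inoperative [OR]: System A inoperative=not, Aft case drain is inoperative=not, #3 pressure line trips=not, Left circuit inoperative=not → no input occurs → does not occur.
Standby system unavailable [AND]: Aft selector valve 2 is out=occurs, Upper engine-driven pump 2 is down=occurs → all inputs occur → occurs.
PTU path 2 inoperative [AND]: Primary accumulator 2 malfunctions=not, Standby system unavailable=occurs → not all inputs occur → does not occur.
Aircraft hydraulic pressure lost [OR]: System B inoperative=not, PTU path 2 inoperative=not, Forward PTU 2 lost=not → no input occurs → does not occur.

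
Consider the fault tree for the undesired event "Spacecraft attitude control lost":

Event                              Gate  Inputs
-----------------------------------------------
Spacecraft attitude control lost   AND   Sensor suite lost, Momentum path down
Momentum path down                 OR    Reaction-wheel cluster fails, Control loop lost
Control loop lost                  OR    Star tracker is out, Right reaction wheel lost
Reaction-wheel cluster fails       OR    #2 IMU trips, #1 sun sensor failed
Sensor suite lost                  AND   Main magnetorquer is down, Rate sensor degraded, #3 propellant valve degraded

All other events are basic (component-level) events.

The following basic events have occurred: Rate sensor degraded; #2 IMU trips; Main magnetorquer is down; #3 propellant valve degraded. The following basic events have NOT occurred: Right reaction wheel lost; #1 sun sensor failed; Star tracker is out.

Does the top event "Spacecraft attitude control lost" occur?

Yes

Sensor suite lost [AND]: Main magnetorquer is down=occurs, Rate sensor degraded=occurs, #3 propellant valve degraded=occurs → all inputs occur → occurs.
Reaction-wheel cluster fails [OR]: #2 IMU trips=occurs, #1 sun sensor failed=not → at least one input occurs → occurs.
Control loop lost [OR]: Star tracker is out=not, Right reaction wheel lost=not → no input occurs → does not occur.
Momentum path down [OR]: Reaction-wheel cluster fails=occurs, Control loop lost=not → at least one input occurs → occurs.
Spacecraft attitude control lost [AND]: Sensor suite lost=occurs, Momentum path down=occurs → all inputs occur → occurs.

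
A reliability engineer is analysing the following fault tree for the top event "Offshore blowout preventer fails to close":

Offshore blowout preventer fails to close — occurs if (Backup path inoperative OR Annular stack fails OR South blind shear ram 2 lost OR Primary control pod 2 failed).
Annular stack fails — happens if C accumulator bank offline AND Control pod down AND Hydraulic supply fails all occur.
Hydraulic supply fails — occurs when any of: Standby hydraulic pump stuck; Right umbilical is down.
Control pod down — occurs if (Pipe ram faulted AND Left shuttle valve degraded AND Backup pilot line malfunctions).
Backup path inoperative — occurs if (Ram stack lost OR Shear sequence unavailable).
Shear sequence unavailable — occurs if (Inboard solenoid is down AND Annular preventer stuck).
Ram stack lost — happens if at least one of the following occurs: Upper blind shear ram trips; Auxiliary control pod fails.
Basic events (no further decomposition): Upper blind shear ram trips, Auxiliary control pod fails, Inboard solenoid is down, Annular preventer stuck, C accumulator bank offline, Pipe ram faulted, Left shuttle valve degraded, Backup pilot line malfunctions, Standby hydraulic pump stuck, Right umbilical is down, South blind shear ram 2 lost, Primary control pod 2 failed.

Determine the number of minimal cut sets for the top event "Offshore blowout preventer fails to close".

Ram stack lost [OR]: union of children's cut sets → 2 cut set(s).
Shear sequence unavailable [AND]: one cut set from each child combined → 1 × 1 = 1 cut set(s).
Backup path inoperative [OR]: union of children's cut sets → 3 cut set(s).
Control pod down [AND]: one cut set from each child combined → 1 × 1 × 1 = 1 cut set(s).
Hydraulic supply fails [OR]: union of children's cut sets → 2 cut set(s).
Annular stack fails [AND]: one cut set from each child combined → 1 × 1 × 2 = 2 cut set(s).
Offshore blowout preventer fails to close [OR]: union of children's cut sets → 7 cut set(s).
Minimal cut sets: {Upper blind shear ram trips}; {Auxiliary control pod fails}; {Annular preventer stuck, Inboard solenoid is down}; {Backup pilot line malfunctions, C accumulator bank offline, Left shuttle valve degraded, Pipe ram faulted, Standby hydraulic pump stuck}; {Backup pilot line malfunctions, C accumulator bank offline, Left shuttle valve degraded, Pipe ram faulted, Right umbilical is down}; {South blind shear ram 2 lost}; {Primary control pod 2 failed}.

7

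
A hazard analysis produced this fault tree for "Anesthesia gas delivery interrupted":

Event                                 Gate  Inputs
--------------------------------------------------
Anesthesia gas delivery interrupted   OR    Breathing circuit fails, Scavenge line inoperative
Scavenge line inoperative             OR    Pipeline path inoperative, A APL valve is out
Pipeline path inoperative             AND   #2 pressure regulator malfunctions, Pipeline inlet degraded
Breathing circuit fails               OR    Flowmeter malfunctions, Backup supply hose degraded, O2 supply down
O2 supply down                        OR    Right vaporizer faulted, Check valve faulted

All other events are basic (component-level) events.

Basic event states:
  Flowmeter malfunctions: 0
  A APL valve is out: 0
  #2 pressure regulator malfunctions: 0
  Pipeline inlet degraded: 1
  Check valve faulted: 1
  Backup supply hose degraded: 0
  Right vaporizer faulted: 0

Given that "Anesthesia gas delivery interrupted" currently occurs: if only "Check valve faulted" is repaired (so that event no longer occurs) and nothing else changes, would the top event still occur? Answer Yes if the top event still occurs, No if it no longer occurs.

No

Counterfactual: set "Check valve faulted" to not occurred.
O2 supply down [OR]: Right vaporizer faulted=not, Check valve faulted=not → no input occurs → does not occur.
Breathing circuit fails [OR]: Flowmeter malfunctions=not, Backup supply hose degraded=not, O2 supply down=not → no input occurs → does not occur.
Pipeline path inoperative [AND]: #2 pressure regulator malfunctions=not, Pipeline inlet degraded=occurs → not all inputs occur → does not occur.
Scavenge line inoperative [OR]: Pipeline path inoperative=not, A APL valve is out=not → no input occurs → does not occur.
Anesthesia gas delivery interrupted [OR]: Breathing circuit fails=not, Scavenge line inoperative=not → no input occurs → does not occur.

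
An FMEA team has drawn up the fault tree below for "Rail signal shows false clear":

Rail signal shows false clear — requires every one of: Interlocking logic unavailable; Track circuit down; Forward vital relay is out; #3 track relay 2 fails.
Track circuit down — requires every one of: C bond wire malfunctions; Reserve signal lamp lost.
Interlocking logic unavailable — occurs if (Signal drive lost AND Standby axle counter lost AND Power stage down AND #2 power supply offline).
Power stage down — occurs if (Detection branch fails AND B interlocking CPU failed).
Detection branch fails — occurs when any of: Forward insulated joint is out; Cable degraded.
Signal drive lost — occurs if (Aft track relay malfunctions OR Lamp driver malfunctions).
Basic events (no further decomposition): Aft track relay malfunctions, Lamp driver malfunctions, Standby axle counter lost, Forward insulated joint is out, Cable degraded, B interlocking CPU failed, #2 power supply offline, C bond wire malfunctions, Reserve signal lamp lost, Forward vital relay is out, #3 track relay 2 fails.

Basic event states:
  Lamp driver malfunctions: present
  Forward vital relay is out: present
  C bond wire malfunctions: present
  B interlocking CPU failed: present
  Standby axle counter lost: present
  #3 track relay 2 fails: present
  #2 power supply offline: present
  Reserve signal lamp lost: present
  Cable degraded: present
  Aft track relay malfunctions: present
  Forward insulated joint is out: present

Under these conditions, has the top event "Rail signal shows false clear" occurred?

Yes

Signal drive lost [OR]: Aft track relay malfunctions=occurs, Lamp driver malfunctions=occurs → at least one input occurs → occurs.
Detection branch fails [OR]: Forward insulated joint is out=occurs, Cable degraded=occurs → at least one input occurs → occurs.
Power stage down [AND]: Detection branch fails=occurs, B interlocking CPU failed=occurs → all inputs occur → occurs.
Interlocking logic unavailable [AND]: Signal drive lost=occurs, Standby axle counter lost=occurs, Power stage down=occurs, #2 power supply offline=occurs → all inputs occur → occurs.
Track circuit down [AND]: C bond wire malfunctions=occurs, Reserve signal lamp lost=occurs → all inputs occur → occurs.
Rail signal shows false clear [AND]: Interlocking logic unavailable=occurs, Track circuit down=occurs, Forward vital relay is out=occurs, #3 track relay 2 fails=occurs → all inputs occur → occurs.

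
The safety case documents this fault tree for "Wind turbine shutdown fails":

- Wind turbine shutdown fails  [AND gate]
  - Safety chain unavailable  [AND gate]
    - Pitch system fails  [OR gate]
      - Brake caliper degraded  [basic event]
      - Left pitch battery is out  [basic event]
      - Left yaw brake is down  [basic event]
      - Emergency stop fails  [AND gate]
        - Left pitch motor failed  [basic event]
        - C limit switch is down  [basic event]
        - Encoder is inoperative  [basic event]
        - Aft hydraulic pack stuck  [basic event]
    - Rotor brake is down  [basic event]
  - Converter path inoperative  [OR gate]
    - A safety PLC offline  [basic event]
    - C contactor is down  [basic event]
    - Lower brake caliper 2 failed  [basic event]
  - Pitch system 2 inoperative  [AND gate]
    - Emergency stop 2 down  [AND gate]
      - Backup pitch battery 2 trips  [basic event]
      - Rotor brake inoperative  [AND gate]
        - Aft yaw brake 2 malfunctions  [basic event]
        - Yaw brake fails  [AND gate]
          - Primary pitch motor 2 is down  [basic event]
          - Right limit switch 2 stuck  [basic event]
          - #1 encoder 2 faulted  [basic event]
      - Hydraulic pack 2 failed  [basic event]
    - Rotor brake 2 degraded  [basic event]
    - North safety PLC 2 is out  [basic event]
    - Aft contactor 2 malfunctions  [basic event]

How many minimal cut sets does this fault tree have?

12

Emergency stop fails [AND]: one cut set from each child combined → 1 × 1 × 1 × 1 = 1 cut set(s).
Pitch system fails [OR]: union of children's cut sets → 4 cut set(s).
Safety chain unavailable [AND]: one cut set from each child combined → 4 × 1 = 4 cut set(s).
Converter path inoperative [OR]: union of children's cut sets → 3 cut set(s).
Yaw brake fails [AND]: one cut set from each child combined → 1 × 1 × 1 = 1 cut set(s).
Rotor brake inoperative [AND]: one cut set from each child combined → 1 × 1 = 1 cut set(s).
Emergency stop 2 down [AND]: one cut set from each child combined → 1 × 1 × 1 = 1 cut set(s).
Pitch system 2 inoperative [AND]: one cut set from each child combined → 1 × 1 × 1 × 1 = 1 cut set(s).
Wind turbine shutdown fails [AND]: one cut set from each child combined → 4 × 3 × 1 = 12 cut set(s).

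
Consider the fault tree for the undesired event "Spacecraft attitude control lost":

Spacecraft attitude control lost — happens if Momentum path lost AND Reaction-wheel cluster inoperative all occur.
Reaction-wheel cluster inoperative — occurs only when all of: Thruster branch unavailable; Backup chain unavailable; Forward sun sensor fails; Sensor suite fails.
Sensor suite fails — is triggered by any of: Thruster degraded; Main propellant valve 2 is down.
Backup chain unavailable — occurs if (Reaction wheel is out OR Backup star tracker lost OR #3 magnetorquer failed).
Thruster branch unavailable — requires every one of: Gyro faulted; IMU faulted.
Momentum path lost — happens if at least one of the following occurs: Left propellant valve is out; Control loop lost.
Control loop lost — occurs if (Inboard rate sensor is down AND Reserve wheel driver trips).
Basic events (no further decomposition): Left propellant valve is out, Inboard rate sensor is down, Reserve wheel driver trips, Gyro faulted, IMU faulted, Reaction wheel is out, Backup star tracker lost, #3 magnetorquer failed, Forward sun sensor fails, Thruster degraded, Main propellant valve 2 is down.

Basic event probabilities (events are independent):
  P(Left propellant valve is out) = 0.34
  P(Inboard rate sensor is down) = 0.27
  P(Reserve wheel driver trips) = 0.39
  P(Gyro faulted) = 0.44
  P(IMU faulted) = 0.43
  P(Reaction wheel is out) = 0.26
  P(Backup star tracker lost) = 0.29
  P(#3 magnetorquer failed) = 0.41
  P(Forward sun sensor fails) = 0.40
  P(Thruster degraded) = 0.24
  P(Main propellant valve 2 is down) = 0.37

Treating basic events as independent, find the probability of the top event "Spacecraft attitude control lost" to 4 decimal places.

P(Control loop lost) [AND] = 0.27 × 0.39 = 0.105300
P(Momentum path lost) [OR] = 1 − (1−0.34) × (1−0.105300) = 0.409498
P(Thruster branch unavailable) [AND] = 0.44 × 0.43 = 0.189200
P(Backup chain unavailable) [OR] = 1 − (1−0.26) × (1−0.29) × (1−0.41) = 0.690014
P(Sensor suite fails) [OR] = 1 − (1−0.24) × (1−0.37) = 0.521200
P(Reaction-wheel cluster inoperative) [AND] = 0.189200 × 0.690014 × 0.40 × 0.521200 = 0.027217
P(Spacecraft attitude control lost) [AND] = 0.409498 × 0.027217 = 0.011145
Rounded to 4 decimal places: P(Spacecraft attitude control lost) ≈ 0.0111.

0.0111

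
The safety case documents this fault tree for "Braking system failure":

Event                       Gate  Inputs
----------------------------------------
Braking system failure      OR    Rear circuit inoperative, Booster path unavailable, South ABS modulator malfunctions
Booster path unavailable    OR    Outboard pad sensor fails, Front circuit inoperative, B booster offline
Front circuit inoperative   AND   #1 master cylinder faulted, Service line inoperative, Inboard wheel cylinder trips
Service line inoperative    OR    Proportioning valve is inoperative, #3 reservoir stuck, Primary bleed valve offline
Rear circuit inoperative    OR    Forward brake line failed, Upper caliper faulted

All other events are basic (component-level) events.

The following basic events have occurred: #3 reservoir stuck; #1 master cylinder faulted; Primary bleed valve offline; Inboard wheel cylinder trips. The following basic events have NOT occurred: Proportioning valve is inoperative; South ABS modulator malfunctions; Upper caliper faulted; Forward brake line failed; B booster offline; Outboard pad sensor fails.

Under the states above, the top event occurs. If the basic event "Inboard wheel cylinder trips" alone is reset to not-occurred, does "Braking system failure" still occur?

Counterfactual: set "Inboard wheel cylinder trips" to not occurred.
Rear circuit inoperative [OR]: Forward brake line failed=not, Upper caliper faulted=not → no input occurs → does not occur.
Service line inoperative [OR]: Proportioning valve is inoperative=not, #3 reservoir stuck=occurs, Primary bleed valve offline=occurs → at least one input occurs → occurs.
Front circuit inoperative [AND]: #1 master cylinder faulted=occurs, Service line inoperative=occurs, Inboard wheel cylinder trips=not → not all inputs occur → does not occur.
Booster path unavailable [OR]: Outboard pad sensor fails=not, Front circuit inoperative=not, B booster offline=not → no input occurs → does not occur.
Braking system failure [OR]: Rear circuit inoperative=not, Booster path unavailable=not, South ABS modulator malfunctions=not → no input occurs → does not occur.

No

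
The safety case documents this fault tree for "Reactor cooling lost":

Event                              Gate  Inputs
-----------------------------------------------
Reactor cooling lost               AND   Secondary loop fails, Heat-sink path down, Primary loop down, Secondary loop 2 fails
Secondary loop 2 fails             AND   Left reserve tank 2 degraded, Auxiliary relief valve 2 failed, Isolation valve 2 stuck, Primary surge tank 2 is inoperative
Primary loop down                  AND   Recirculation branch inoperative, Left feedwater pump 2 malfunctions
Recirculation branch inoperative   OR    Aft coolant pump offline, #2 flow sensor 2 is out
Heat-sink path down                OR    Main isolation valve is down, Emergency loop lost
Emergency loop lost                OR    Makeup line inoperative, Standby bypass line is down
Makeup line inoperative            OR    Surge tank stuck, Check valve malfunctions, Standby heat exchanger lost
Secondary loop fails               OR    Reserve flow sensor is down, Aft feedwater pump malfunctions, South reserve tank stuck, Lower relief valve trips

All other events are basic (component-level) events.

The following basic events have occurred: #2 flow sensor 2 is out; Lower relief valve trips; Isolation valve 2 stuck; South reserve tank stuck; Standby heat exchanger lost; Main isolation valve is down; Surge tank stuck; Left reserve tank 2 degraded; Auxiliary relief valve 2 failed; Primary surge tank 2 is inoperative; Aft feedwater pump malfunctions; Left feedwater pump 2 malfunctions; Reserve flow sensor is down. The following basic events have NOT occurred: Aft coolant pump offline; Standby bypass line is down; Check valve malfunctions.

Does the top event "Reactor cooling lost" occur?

Yes

Secondary loop fails [OR]: Reserve flow sensor is down=occurs, Aft feedwater pump malfunctions=occurs, South reserve tank stuck=occurs, Lower relief valve trips=occurs → at least one input occurs → occurs.
Makeup line inoperative [OR]: Surge tank stuck=occurs, Check valve malfunctions=not, Standby heat exchanger lost=occurs → at least one input occurs → occurs.
Emergency loop lost [OR]: Makeup line inoperative=occurs, Standby bypass line is down=not → at least one input occurs → occurs.
Heat-sink path down [OR]: Main isolation valve is down=occurs, Emergency loop lost=occurs → at least one input occurs → occurs.
Recirculation branch inoperative [OR]: Aft coolant pump offline=not, #2 flow sensor 2 is out=occurs → at least one input occurs → occurs.
Primary loop down [AND]: Recirculation branch inoperative=occurs, Left feedwater pump 2 malfunctions=occurs → all inputs occur → occurs.
Secondary loop 2 fails [AND]: Left reserve tank 2 degraded=occurs, Auxiliary relief valve 2 failed=occurs, Isolation valve 2 stuck=occurs, Primary surge tank 2 is inoperative=occurs → all inputs occur → occurs.
Reactor cooling lost [AND]: Secondary loop fails=occurs, Heat-sink path down=occurs, Primary loop down=occurs, Secondary loop 2 fails=occurs → all inputs occur → occurs.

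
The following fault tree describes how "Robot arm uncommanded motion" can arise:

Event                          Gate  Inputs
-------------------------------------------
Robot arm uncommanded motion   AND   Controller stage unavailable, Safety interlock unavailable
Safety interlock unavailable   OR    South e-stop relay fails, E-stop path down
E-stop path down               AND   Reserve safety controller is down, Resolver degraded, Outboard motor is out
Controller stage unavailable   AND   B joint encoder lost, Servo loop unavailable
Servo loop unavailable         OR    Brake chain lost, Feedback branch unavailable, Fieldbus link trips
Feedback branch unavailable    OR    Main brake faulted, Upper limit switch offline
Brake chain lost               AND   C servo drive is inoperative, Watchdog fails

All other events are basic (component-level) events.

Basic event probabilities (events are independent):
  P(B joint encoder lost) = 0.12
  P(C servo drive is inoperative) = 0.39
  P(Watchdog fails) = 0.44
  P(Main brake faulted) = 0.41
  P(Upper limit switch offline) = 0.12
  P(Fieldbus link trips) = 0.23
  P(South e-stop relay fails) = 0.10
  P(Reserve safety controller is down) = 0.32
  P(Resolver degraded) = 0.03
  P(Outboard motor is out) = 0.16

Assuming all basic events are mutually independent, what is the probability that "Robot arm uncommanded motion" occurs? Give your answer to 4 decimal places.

0.0081

P(Brake chain lost) [AND] = 0.39 × 0.44 = 0.171600
P(Feedback branch unavailable) [OR] = 1 − (1−0.41) × (1−0.12) = 0.480800
P(Servo loop unavailable) [OR] = 1 − (1−0.171600) × (1−0.480800) × (1−0.23) = 0.668819
P(Controller stage unavailable) [AND] = 0.12 × 0.668819 = 0.080258
P(E-stop path down) [AND] = 0.32 × 0.03 × 0.16 = 0.001536
P(Safety interlock unavailable) [OR] = 1 − (1−0.10) × (1−0.001536) = 0.101382
P(Robot arm uncommanded motion) [AND] = 0.080258 × 0.101382 = 0.008137
Rounded to 4 decimal places: P(Robot arm uncommanded motion) ≈ 0.0081.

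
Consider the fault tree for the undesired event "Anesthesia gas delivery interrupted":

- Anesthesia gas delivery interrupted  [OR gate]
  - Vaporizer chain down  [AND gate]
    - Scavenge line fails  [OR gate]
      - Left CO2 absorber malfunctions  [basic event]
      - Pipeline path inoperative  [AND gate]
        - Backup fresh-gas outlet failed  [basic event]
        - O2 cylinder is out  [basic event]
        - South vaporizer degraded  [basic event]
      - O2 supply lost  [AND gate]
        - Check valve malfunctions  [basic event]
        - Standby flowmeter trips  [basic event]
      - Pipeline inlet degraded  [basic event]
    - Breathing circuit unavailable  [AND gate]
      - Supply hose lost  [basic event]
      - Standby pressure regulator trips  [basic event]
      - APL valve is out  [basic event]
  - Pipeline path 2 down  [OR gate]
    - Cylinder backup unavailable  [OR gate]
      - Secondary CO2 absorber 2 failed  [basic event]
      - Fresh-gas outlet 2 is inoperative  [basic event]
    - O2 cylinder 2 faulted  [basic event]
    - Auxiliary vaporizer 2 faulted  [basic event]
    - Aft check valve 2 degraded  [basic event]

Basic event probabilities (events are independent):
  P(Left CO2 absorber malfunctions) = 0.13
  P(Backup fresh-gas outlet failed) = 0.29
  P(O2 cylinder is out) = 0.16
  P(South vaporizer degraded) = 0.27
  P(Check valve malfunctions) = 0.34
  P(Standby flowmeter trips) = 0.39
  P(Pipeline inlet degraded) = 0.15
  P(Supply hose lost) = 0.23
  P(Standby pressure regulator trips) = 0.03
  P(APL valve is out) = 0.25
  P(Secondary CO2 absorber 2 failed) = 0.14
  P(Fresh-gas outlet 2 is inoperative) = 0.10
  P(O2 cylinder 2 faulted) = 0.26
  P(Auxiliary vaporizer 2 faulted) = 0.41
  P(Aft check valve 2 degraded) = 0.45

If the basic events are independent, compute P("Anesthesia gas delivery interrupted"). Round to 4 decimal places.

P(Pipeline path inoperative) [AND] = 0.29 × 0.16 × 0.27 = 0.012528
P(O2 supply lost) [AND] = 0.34 × 0.39 = 0.132600
P(Scavenge line fails) [OR] = 1 − (1−0.13) × (1−0.012528) × (1−0.132600) × (1−0.15) = 0.366594
P(Breathing circuit unavailable) [AND] = 0.23 × 0.03 × 0.25 = 0.001725
P(Vaporizer chain down) [AND] = 0.366594 × 0.001725 = 0.000632
P(Cylinder backup unavailable) [OR] = 1 − (1−0.14) × (1−0.10) = 0.226000
P(Pipeline path 2 down) [OR] = 1 − (1−0.226000) × (1−0.26) × (1−0.41) × (1−0.45) = 0.814139
P(Anesthesia gas delivery interrupted) [OR] = 1 − (1−0.000632) × (1−0.814139) = 0.814256
Rounded to 4 decimal places: P(Anesthesia gas delivery interrupted) ≈ 0.8143.

0.8143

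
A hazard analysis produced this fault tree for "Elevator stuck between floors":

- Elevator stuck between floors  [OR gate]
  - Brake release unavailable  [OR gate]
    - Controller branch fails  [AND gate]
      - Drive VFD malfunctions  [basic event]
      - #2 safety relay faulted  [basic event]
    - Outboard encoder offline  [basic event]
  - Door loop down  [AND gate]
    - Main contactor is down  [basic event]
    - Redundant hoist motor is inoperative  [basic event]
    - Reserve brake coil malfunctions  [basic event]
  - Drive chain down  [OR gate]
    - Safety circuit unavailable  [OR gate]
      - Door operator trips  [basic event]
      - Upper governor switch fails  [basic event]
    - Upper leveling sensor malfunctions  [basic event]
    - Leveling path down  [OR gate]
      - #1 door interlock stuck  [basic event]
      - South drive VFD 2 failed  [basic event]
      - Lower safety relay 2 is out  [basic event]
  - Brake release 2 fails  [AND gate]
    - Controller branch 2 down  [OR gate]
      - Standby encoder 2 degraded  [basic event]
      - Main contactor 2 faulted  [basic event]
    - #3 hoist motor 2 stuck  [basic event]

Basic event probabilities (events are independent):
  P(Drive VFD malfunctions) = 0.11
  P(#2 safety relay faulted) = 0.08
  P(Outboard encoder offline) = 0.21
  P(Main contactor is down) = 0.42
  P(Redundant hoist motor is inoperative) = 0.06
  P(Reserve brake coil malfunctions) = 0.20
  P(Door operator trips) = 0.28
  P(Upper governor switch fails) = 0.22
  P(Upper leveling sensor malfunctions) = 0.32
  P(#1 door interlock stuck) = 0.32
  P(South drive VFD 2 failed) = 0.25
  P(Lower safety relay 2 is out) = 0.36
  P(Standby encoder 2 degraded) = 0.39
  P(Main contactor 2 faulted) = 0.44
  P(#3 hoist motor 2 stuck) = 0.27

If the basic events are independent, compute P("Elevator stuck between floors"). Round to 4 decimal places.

P(Controller branch fails) [AND] = 0.11 × 0.08 = 0.008800
P(Brake release unavailable) [OR] = 1 − (1−0.008800) × (1−0.21) = 0.216952
P(Door loop down) [AND] = 0.42 × 0.06 × 0.20 = 0.005040
P(Safety circuit unavailable) [OR] = 1 − (1−0.28) × (1−0.22) = 0.438400
P(Leveling path down) [OR] = 1 − (1−0.32) × (1−0.25) × (1−0.36) = 0.673600
P(Drive chain down) [OR] = 1 − (1−0.438400) × (1−0.32) × (1−0.673600) = 0.875352
P(Controller branch 2 down) [OR] = 1 − (1−0.39) × (1−0.44) = 0.658400
P(Brake release 2 fails) [AND] = 0.658400 × 0.27 = 0.177768
P(Elevator stuck between floors) [OR] = 1 − (1−0.216952) × (1−0.005040) × (1−0.875352) × (1−0.177768) = 0.920150
Rounded to 4 decimal places: P(Elevator stuck between floors) ≈ 0.9202.

0.9202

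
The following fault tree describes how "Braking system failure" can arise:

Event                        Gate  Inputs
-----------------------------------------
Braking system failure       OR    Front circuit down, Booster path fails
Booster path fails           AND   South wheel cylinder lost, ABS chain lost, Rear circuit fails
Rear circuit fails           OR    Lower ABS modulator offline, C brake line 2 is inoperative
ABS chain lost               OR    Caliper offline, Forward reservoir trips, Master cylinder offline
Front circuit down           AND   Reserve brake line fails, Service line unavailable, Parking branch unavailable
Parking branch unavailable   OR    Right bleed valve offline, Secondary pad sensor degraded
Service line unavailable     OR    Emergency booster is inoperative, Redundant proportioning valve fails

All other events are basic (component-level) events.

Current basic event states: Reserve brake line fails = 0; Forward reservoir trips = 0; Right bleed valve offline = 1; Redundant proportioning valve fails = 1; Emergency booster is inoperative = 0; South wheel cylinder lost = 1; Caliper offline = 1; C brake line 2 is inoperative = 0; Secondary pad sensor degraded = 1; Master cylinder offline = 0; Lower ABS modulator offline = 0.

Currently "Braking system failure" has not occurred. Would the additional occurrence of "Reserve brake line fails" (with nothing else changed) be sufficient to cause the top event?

Yes

Counterfactual: set "Reserve brake line fails" to occurred.
Service line unavailable [OR]: Emergency booster is inoperative=not, Redundant proportioning valve fails=occurs → at least one input occurs → occurs.
Parking branch unavailable [OR]: Right bleed valve offline=occurs, Secondary pad sensor degraded=occurs → at least one input occurs → occurs.
Front circuit down [AND]: Reserve brake line fails=occurs, Service line unavailable=occurs, Parking branch unavailable=occurs → all inputs occur → occurs.
ABS chain lost [OR]: Caliper offline=occurs, Forward reservoir trips=not, Master cylinder offline=not → at least one input occurs → occurs.
Rear circuit fails [OR]: Lower ABS modulator offline=not, C brake line 2 is inoperative=not → no input occurs → does not occur.
Booster path fails [AND]: South wheel cylinder lost=occurs, ABS chain lost=occurs, Rear circuit fails=not → not all inputs occur → does not occur.
Braking system failure [OR]: Front circuit down=occurs, Booster path fails=not → at least one input occurs → occurs.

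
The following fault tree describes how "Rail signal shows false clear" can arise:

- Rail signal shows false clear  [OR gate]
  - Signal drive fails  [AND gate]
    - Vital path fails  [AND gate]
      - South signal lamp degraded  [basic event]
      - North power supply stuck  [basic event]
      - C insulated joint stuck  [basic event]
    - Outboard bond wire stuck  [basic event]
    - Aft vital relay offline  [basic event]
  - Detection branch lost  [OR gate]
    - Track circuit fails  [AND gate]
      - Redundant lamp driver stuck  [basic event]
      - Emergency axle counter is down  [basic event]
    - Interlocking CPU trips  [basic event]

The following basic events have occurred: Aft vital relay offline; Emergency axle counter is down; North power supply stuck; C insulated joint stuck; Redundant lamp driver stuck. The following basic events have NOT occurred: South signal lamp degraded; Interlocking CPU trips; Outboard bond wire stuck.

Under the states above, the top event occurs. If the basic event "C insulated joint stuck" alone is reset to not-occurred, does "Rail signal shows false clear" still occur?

Yes

Counterfactual: set "C insulated joint stuck" to not occurred.
Vital path fails [AND]: South signal lamp degraded=not, North power supply stuck=occurs, C insulated joint stuck=not → not all inputs occur → does not occur.
Signal drive fails [AND]: Vital path fails=not, Outboard bond wire stuck=not, Aft vital relay offline=occurs → not all inputs occur → does not occur.
Track circuit fails [AND]: Redundant lamp driver stuck=occurs, Emergency axle counter is down=occurs → all inputs occur → occurs.
Detection branch lost [OR]: Track circuit fails=occurs, Interlocking CPU trips=not → at least one input occurs → occurs.
Rail signal shows false clear [OR]: Signal drive fails=not, Detection branch lost=occurs → at least one input occurs → occurs.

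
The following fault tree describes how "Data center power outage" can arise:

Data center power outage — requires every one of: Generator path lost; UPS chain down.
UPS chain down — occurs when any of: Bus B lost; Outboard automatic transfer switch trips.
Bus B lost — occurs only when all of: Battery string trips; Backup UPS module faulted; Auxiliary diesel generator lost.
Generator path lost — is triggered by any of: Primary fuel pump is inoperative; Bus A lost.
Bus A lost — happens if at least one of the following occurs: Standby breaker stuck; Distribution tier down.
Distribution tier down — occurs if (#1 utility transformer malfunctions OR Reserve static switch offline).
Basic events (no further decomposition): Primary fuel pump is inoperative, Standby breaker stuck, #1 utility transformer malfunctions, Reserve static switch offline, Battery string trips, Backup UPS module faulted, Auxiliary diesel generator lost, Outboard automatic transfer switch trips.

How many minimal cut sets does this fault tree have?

Distribution tier down [OR]: union of children's cut sets → 2 cut set(s).
Bus A lost [OR]: union of children's cut sets → 3 cut set(s).
Generator path lost [OR]: union of children's cut sets → 4 cut set(s).
Bus B lost [AND]: one cut set from each child combined → 1 × 1 × 1 = 1 cut set(s).
UPS chain down [OR]: union of children's cut sets → 2 cut set(s).
Data center power outage [AND]: one cut set from each child combined → 4 × 2 = 8 cut set(s).
Minimal cut sets: {Auxiliary diesel generator lost, Backup UPS module faulted, Battery string trips, Primary fuel pump is inoperative}; {Outboard automatic transfer switch trips, Primary fuel pump is inoperative}; {Auxiliary diesel generator lost, Backup UPS module faulted, Battery string trips, Standby breaker stuck}; {Outboard automatic transfer switch trips, Standby breaker stuck}; {#1 utility transformer malfunctions, Auxiliary diesel generator lost, Backup UPS module faulted, Battery string trips}; {#1 utility transformer malfunctions, Outboard automatic transfer switch trips}; {Auxiliary diesel generator lost, Backup UPS module faulted, Battery string trips, Reserve static switch offline}; {Outboard automatic transfer switch trips, Reserve static switch offline}.

8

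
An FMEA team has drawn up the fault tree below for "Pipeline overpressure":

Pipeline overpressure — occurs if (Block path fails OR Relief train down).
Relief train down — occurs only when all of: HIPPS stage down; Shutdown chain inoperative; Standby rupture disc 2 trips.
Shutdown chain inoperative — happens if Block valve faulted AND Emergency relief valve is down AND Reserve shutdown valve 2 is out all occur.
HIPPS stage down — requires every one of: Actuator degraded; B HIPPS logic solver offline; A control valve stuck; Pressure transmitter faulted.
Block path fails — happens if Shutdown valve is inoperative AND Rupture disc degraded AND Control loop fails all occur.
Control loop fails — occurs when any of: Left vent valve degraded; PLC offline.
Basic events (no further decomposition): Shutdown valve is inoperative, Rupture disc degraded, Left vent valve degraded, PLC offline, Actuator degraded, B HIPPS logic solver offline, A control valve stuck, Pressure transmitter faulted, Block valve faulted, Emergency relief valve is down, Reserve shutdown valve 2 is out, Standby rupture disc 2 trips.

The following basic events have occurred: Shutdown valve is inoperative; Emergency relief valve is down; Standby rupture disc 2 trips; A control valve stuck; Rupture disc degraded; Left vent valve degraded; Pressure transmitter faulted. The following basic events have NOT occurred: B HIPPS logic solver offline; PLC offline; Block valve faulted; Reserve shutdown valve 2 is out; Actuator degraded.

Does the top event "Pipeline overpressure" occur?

Control loop fails [OR]: Left vent valve degraded=occurs, PLC offline=not → at least one input occurs → occurs.
Block path fails [AND]: Shutdown valve is inoperative=occurs, Rupture disc degraded=occurs, Control loop fails=occurs → all inputs occur → occurs.
HIPPS stage down [AND]: Actuator degraded=not, B HIPPS logic solver offline=not, A control valve stuck=occurs, Pressure transmitter faulted=occurs → not all inputs occur → does not occur.
Shutdown chain inoperative [AND]: Block valve faulted=not, Emergency relief valve is down=occurs, Reserve shutdown valve 2 is out=not → not all inputs occur → does not occur.
Relief train down [AND]: HIPPS stage down=not, Shutdown chain inoperative=not, Standby rupture disc 2 trips=occurs → not all inputs occur → does not occur.
Pipeline overpressure [OR]: Block path fails=occurs, Relief train down=not → at least one input occurs → occurs.

Yes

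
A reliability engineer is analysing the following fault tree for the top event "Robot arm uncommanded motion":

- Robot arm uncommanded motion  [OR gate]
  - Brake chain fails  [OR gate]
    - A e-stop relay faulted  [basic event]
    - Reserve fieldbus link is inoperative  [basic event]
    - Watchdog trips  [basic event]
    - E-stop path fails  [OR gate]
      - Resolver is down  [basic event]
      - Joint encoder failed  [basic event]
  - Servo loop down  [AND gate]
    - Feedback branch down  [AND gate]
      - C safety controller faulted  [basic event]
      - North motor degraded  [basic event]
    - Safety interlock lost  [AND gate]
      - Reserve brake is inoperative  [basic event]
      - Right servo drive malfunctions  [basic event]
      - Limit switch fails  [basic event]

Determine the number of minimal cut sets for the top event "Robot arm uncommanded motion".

E-stop path fails [OR]: union of children's cut sets → 2 cut set(s).
Brake chain fails [OR]: union of children's cut sets → 5 cut set(s).
Feedback branch down [AND]: one cut set from each child combined → 1 × 1 = 1 cut set(s).
Safety interlock lost [AND]: one cut set from each child combined → 1 × 1 × 1 = 1 cut set(s).
Servo loop down [AND]: one cut set from each child combined → 1 × 1 = 1 cut set(s).
Robot arm uncommanded motion [OR]: union of children's cut sets → 6 cut set(s).
Minimal cut sets: {A e-stop relay faulted}; {Reserve fieldbus link is inoperative}; {Watchdog trips}; {Resolver is down}; {Joint encoder failed}; {C safety controller faulted, Limit switch fails, North motor degraded, Reserve brake is inoperative, Right servo drive malfunctions}.

6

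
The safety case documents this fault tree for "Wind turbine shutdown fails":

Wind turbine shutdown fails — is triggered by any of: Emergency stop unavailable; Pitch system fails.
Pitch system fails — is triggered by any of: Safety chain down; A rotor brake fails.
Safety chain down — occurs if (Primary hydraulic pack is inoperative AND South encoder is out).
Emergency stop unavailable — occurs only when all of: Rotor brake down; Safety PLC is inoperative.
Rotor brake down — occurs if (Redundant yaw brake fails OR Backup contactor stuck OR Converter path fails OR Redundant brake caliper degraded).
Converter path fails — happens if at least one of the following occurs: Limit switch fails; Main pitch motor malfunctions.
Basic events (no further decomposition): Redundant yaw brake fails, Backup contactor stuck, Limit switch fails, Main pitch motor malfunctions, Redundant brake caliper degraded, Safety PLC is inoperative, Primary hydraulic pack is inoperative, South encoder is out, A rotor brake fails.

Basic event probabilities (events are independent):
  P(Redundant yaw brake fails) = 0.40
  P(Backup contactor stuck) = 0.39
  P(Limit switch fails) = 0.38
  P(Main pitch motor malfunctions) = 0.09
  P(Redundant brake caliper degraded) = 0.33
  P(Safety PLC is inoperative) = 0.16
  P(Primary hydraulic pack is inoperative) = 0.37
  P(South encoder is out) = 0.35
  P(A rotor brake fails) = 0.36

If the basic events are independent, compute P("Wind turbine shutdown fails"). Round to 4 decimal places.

P(Converter path fails) [OR] = 1 − (1−0.38) × (1−0.09) = 0.435800
P(Rotor brake down) [OR] = 1 − (1−0.40) × (1−0.39) × (1−0.435800) × (1−0.33) = 0.861647
P(Emergency stop unavailable) [AND] = 0.861647 × 0.16 = 0.137864
P(Safety chain down) [AND] = 0.37 × 0.35 = 0.129500
P(Pitch system fails) [OR] = 1 − (1−0.129500) × (1−0.36) = 0.442880
P(Wind turbine shutdown fails) [OR] = 1 − (1−0.137864) × (1−0.442880) = 0.519687
Rounded to 4 decimal places: P(Wind turbine shutdown fails) ≈ 0.5197.

0.5197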